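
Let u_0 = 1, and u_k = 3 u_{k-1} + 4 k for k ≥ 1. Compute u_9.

78711

u_1 = 3(1) + 4 = 7
u_2 = 3(7) + 8 = 29
u_3 = 3(29) + 12 = 99
u_4 = 3(99) + 16 = 313
u_5 = 3(313) + 20 = 959
u_6 = 3(959) + 24 = 2901
u_7 = 3(2901) + 28 = 8731
u_8 = 3(8731) + 32 = 26225
u_9 = 3(26225) + 36 = 78711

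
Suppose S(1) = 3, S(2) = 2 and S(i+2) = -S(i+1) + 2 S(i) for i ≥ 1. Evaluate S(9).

S(3) = -2 + 2(3) = 4
S(4) = -4 + 2(2) = 0
S(5) = -0 + 2(4) = 8
S(6) = -8 + 2(0) = -8
S(7) = -(-8) + 2(8) = 24
S(8) = -24 + 2(-8) = -40
S(9) = -(-40) + 2(24) = 88

88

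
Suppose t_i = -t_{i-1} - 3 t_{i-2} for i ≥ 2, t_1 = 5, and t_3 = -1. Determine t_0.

3

Let t_0 = v.
t_2 = -5 - 3v
t_3 = -10 + 3v
So -10 + 3v = -1, giving v = 3.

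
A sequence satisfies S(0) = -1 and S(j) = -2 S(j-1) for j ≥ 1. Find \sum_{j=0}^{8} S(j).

-171

S(1) = -2*(-1) = 2
S(2) = -2*2 = -4
S(3) = -2*(-4) = 8
S(4) = -2*8 = -16
S(5) = -2*(-16) = 32
S(6) = -2*32 = -64
S(7) = -2*(-64) = 128
S(8) = -2*128 = -256
Sum = (-1) + 2 + (-4) + 8 + (-16) + 32 + (-64) + 128 + (-256) = -171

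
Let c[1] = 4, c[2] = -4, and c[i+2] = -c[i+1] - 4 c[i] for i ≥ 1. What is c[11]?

c[3] = -(-4) - 4(4) = -12
c[4] = -(-12) - 4(-4) = 28
c[5] = -28 - 4(-12) = 20
c[6] = -20 - 4(28) = -132
c[7] = -(-132) - 4(20) = 52
c[8] = -52 - 4(-132) = 476
c[9] = -476 - 4(52) = -684
c[10] = -(-684) - 4(476) = -1220
c[11] = -(-1220) - 4(-684) = 3956

3956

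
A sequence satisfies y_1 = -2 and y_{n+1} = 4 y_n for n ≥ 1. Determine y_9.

-131072

y_2 = 4*(-2) = -8
y_3 = 4*(-8) = -32
y_4 = 4*(-32) = -128
y_5 = 4*(-128) = -512
y_6 = 4*(-512) = -2048
y_7 = 4*(-2048) = -8192
y_8 = 4*(-8192) = -32768
y_9 = 4*(-32768) = -131072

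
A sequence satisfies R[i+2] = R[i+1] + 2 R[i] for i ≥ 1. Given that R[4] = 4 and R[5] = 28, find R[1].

Rearranging, R[i-2] = (R[i] - R[i-1]) / 2.
R[3] = (28 - 4) / 2 = 24/2 = 12
R[2] = (4 - 12) / 2 = -8/2 = -4
R[1] = (12 - (-4)) / 2 = 16/2 = 8

8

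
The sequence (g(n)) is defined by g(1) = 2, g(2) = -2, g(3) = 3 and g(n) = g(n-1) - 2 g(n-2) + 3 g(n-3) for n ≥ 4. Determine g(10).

g(4) = 3 - 2*(-2) + 3*2 = 13
g(5) = 13 - 2*3 + 3*(-2) = 1
g(6) = 1 - 2*13 + 3*3 = -16
g(7) = (-16) - 2*1 + 3*13 = 21
g(8) = 21 - 2*(-16) + 3*1 = 56
g(9) = 56 - 2*21 + 3*(-16) = -34
g(10) = (-34) - 2*56 + 3*21 = -83

-83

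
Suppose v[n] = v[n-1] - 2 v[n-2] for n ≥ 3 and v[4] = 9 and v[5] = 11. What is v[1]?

-2

Rearranging, v[n-2] = (v[n] - v[n-1]) / -2.
v[3] = (11 - 9) / -2 = 2/-2 = -1
v[2] = (9 - (-1)) / -2 = 10/-2 = -5
v[1] = (-1 - (-5)) / -2 = 4/-2 = -2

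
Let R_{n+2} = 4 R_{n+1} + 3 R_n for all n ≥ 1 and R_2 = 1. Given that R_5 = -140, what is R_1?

Let R_1 = x.
R_3 = 4 + 3x
R_4 = 19 + 12x
R_5 = 88 + 57x
So 88 + 57x = -140, giving x = -4.

-4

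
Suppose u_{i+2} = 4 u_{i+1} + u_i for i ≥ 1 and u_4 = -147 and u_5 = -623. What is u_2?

Rearranging, u_{i-2} = u_i - 4 u_{i-1}.
u_3 = -623 - 4*(-147) = -35
u_2 = -147 - 4*(-35) = -7

-7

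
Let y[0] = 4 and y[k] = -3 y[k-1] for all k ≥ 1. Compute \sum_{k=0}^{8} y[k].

y[1] = -3(4) = -12
y[2] = -3(-12) = 36
y[3] = -3(36) = -108
y[4] = -3(-108) = 324
y[5] = -3(324) = -972
y[6] = -3(-972) = 2916
y[7] = -3(2916) = -8748
y[8] = -3(-8748) = 26244
Sum = 4 + (-12) + 36 + (-108) + 324 + (-972) + 2916 + (-8748) + 26244 = 19684

19684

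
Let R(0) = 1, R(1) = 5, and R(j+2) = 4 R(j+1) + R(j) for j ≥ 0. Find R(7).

R(2) = 4·5 + 1 = 21
R(3) = 4·21 + 5 = 89
R(4) = 4·89 + 21 = 377
R(5) = 4·377 + 89 = 1597
R(6) = 4·1597 + 377 = 6765
R(7) = 4·6765 + 1597 = 28657

28657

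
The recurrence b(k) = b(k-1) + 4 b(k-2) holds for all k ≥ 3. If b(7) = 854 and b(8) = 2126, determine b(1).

4

Rearranging, b(k-2) = (b(k) - b(k-1)) / 4.
b(6) = (2126 - 854) / 4 = 1272/4 = 318
b(5) = (854 - 318) / 4 = 536/4 = 134
b(4) = (318 - 134) / 4 = 184/4 = 46
b(3) = (134 - 46) / 4 = 88/4 = 22
b(2) = (46 - 22) / 4 = 24/4 = 6
b(1) = (22 - 6) / 4 = 16/4 = 4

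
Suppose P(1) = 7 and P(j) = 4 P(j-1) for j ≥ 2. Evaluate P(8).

P(2) = 4*7 = 28
P(3) = 4*28 = 112
P(4) = 4*112 = 448
P(5) = 4*448 = 1792
P(6) = 4*1792 = 7168
P(7) = 4*7168 = 28672
P(8) = 4*28672 = 114688

114688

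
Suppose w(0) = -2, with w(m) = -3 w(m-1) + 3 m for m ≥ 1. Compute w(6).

-1863

w(1) = -3·(-2) + 3 = 9
w(2) = -3·9 + 6 = -21
w(3) = -3·(-21) + 9 = 72
w(4) = -3·72 + 12 = -204
w(5) = -3·(-204) + 15 = 627
w(6) = -3·627 + 18 = -1863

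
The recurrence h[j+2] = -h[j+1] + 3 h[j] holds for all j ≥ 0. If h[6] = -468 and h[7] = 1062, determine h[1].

Rearranging, h[j-2] = (h[j] + h[j-1]) / 3.
h[5] = (1062 + (-468)) / 3 = 594/3 = 198
h[4] = (-468 + 198) / 3 = -270/3 = -90
h[3] = (198 + (-90)) / 3 = 108/3 = 36
h[2] = (-90 + 36) / 3 = -54/3 = -18
h[1] = (36 + (-18)) / 3 = 18/3 = 6

6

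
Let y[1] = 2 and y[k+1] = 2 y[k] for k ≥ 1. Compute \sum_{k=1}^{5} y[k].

y[2] = 2*2 = 4
y[3] = 2*4 = 8
y[4] = 2*8 = 16
y[5] = 2*16 = 32
Sum = 2 + 4 + 8 + 16 + 32 = 62

62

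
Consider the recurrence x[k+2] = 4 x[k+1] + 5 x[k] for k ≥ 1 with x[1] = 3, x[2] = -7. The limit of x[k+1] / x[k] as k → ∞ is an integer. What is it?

5

The characteristic equation is r^2 - 4r - 5 = 0, which factors as (r - 5)(r + 1) = 0.
So the roots are 5 and -1. Since |5| > |-1| and the coefficient of 5^k is non-zero, the ratio tends to 5.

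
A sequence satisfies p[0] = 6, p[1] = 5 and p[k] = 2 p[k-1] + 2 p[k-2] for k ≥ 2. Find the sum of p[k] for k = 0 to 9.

36267

p[2] = 2*5 + 2*6 = 22
p[3] = 2*22 + 2*5 = 54
p[4] = 2*54 + 2*22 = 152
p[5] = 2*152 + 2*54 = 412
p[6] = 2*412 + 2*152 = 1128
p[7] = 2*1128 + 2*412 = 3080
p[8] = 2*3080 + 2*1128 = 8416
p[9] = 2*8416 + 2*3080 = 22992
Sum = 6 + 5 + 22 + 54 + 152 + 412 + 1128 + 3080 + 8416 + 22992 = 36267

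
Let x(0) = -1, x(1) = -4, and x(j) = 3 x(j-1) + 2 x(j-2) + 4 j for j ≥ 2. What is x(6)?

x(2) = 3(-4) + 2(-1) + 8 = -6
x(3) = 3(-6) + 2(-4) + 12 = -14
x(4) = 3(-14) + 2(-6) + 16 = -38
x(5) = 3(-38) + 2(-14) + 20 = -122
x(6) = 3(-122) + 2(-38) + 24 = -418

-418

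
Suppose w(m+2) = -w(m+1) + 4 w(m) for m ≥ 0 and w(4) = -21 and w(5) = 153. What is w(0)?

Rearranging, w(m-2) = (w(m) + w(m-1)) / 4.
w(3) = (153 + (-21)) / 4 = 132/4 = 33
w(2) = (-21 + 33) / 4 = 12/4 = 3
w(1) = (33 + 3) / 4 = 36/4 = 9
w(0) = (3 + 9) / 4 = 12/4 = 3

3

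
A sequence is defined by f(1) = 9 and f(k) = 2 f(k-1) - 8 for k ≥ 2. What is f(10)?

f(2) = 2(9) - 8 = 10
f(3) = 2(10) - 8 = 12
f(4) = 2(12) - 8 = 16
f(5) = 2(16) - 8 = 24
f(6) = 2(24) - 8 = 40
f(7) = 2(40) - 8 = 72
f(8) = 2(72) - 8 = 136
f(9) = 2(136) - 8 = 264
f(10) = 2(264) - 8 = 520

520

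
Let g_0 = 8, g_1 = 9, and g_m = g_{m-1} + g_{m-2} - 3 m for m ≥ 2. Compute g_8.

g_2 = 9 + 8 - 6 = 11
g_3 = 11 + 9 - 9 = 11
g_4 = 11 + 11 - 12 = 10
g_5 = 10 + 11 - 15 = 6
g_6 = 6 + 10 - 18 = -2
g_7 = (-2) + 6 - 21 = -17
g_8 = (-17) + (-2) - 24 = -43

-43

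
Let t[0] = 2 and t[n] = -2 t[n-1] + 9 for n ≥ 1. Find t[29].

The fixed point is 9/(1 + 2) = 3, so t[n] - 3 = -2(t[n-1] - 3).
Hence t[n] = -1·(-2)^n + 3.
t[29] = -1·(-2)^{29} + 3 = -1·-536870912 + 3 = 536870915.

536870915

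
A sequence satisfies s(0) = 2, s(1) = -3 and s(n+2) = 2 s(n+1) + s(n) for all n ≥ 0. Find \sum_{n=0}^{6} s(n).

s(2) = 2(-3) + 2 = -4
s(3) = 2(-4) + (-3) = -11
s(4) = 2(-11) + (-4) = -26
s(5) = 2(-26) + (-11) = -63
s(6) = 2(-63) + (-26) = -152
Sum = 2 + (-3) + (-4) + (-11) + (-26) + (-63) + (-152) = -257

-257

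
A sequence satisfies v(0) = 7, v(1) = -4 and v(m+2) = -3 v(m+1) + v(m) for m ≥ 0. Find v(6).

v(2) = -3*(-4) + 7 = 19
v(3) = -3*19 + (-4) = -61
v(4) = -3*(-61) + 19 = 202
v(5) = -3*202 + (-61) = -667
v(6) = -3*(-667) + 202 = 2203

2203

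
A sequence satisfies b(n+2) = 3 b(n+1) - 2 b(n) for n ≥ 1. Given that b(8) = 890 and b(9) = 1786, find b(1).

1

Rearranging, b(n-2) = (b(n) - 3 b(n-1)) / -2.
b(7) = (1786 - 3(890)) / -2 = -884/-2 = 442
b(6) = (890 - 3(442)) / -2 = -436/-2 = 218
b(5) = (442 - 3(218)) / -2 = -212/-2 = 106
b(4) = (218 - 3(106)) / -2 = -100/-2 = 50
b(3) = (106 - 3(50)) / -2 = -44/-2 = 22
b(2) = (50 - 3(22)) / -2 = -16/-2 = 8
b(1) = (22 - 3(8)) / -2 = -2/-2 = 1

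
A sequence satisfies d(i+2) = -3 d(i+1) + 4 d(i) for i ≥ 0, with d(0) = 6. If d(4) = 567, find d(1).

Let d(1) = x.
d(2) = 24 - 3x
d(3) = -72 + 13x
d(4) = 312 - 51x
So 312 - 51x = 567, giving x = -5.

-5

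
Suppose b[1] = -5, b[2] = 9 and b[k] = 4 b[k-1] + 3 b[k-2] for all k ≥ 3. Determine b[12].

23730447

b[3] = 4·9 + 3·(-5) = 21
b[4] = 4·21 + 3·9 = 111
b[5] = 4·111 + 3·21 = 507
b[6] = 4·507 + 3·111 = 2361
b[7] = 4·2361 + 3·507 = 10965
b[8] = 4·10965 + 3·2361 = 50943
b[9] = 4·50943 + 3·10965 = 236667
b[10] = 4·236667 + 3·50943 = 1099497
b[11] = 4·1099497 + 3·236667 = 5107989
b[12] = 4·5107989 + 3·1099497 = 23730447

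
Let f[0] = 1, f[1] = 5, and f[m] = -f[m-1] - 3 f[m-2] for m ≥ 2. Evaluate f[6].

-83

f[2] = -5 - 3*1 = -8
f[3] = -(-8) - 3*5 = -7
f[4] = -(-7) - 3*(-8) = 31
f[5] = -31 - 3*(-7) = -10
f[6] = -(-10) - 3*31 = -83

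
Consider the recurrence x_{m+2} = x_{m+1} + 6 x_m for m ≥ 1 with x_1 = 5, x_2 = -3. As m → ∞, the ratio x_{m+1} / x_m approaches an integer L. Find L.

3

The characteristic equation is r^2 - r - 6 = 0, which factors as (r - 3)(r + 2) = 0.
So the roots are 3 and -2. Since |3| > |-2| and the coefficient of 3^m is non-zero, the ratio tends to 3.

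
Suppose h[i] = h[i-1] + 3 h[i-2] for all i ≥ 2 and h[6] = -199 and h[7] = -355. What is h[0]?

Rearranging, h[i-2] = (h[i] - h[i-1]) / 3.
h[5] = (-355 - (-199)) / 3 = -156/3 = -52
h[4] = (-199 - (-52)) / 3 = -147/3 = -49
h[3] = (-52 - (-49)) / 3 = -3/3 = -1
h[2] = (-49 - (-1)) / 3 = -48/3 = -16
h[1] = (-1 - (-16)) / 3 = 15/3 = 5
h[0] = (-16 - 5) / 3 = -21/3 = -7

-7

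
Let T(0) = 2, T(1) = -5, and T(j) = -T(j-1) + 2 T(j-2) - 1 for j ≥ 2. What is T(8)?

T(2) = -(-5) + 2*2 - 1 = 8
T(3) = -8 + 2*(-5) - 1 = -19
T(4) = -(-19) + 2*8 - 1 = 34
T(5) = -34 + 2*(-19) - 1 = -73
T(6) = -(-73) + 2*34 - 1 = 140
T(7) = -140 + 2*(-73) - 1 = -287
T(8) = -(-287) + 2*140 - 1 = 566

566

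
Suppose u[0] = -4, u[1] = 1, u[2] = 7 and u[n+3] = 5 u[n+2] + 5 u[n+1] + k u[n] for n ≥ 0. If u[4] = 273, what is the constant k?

u[3] = 40 - 4k
u[4] = 235 - 19k
So 235 - 19k = 273, giving k = -2.

-2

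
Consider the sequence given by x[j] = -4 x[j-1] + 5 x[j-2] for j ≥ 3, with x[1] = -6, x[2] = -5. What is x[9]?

-65110

x[3] = -4(-5) + 5(-6) = -10
x[4] = -4(-10) + 5(-5) = 15
x[5] = -4(15) + 5(-10) = -110
x[6] = -4(-110) + 5(15) = 515
x[7] = -4(515) + 5(-110) = -2610
x[8] = -4(-2610) + 5(515) = 13015
x[9] = -4(13015) + 5(-2610) = -65110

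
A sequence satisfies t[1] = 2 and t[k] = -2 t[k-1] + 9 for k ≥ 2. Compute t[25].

The fixed point is 9/(1 + 2) = 3, so t[k] - 3 = -2(t[k-1] - 3).
Hence t[k] = -1·(-2)^{k-1} + 3.
t[25] = -1·(-2)^{24} + 3 = -1·16777216 + 3 = -16777213.

-16777213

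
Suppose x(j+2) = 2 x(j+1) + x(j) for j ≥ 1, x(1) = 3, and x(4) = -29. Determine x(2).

-7

Let x(2) = z.
x(3) = 3 + 2z
x(4) = 6 + 5z
So 6 + 5z = -29, giving z = -7.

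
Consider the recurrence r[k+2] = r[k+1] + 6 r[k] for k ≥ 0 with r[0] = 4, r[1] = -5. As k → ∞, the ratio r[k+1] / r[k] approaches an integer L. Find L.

3

The characteristic equation is r^2 - r - 6 = 0, which factors as (r - 3)(r + 2) = 0.
So the roots are 3 and -2. Since |3| > |-2| and the coefficient of 3^k is non-zero, the ratio tends to 3.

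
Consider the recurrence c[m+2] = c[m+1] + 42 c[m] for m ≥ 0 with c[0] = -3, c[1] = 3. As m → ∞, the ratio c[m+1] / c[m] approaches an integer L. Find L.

The characteristic equation is r^2 - r - 42 = 0, which factors as (r - 7)(r + 6) = 0.
So the roots are 7 and -6. Since |7| > |-6| and the coefficient of 7^m is non-zero, the ratio tends to 7.

7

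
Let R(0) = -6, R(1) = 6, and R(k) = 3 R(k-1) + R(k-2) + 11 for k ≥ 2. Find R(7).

10650

R(2) = 3(6) + (-6) + 11 = 23
R(3) = 3(23) + 6 + 11 = 86
R(4) = 3(86) + 23 + 11 = 292
R(5) = 3(292) + 86 + 11 = 973
R(6) = 3(973) + 292 + 11 = 3222
R(7) = 3(3222) + 973 + 11 = 10650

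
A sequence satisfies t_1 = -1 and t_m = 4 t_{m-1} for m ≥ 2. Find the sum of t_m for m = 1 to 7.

t_2 = 4·(-1) = -4
t_3 = 4·(-4) = -16
t_4 = 4·(-16) = -64
t_5 = 4·(-64) = -256
t_6 = 4·(-256) = -1024
t_7 = 4·(-1024) = -4096
Sum = (-1) + (-4) + (-16) + (-64) + (-256) + (-1024) + (-4096) = -5461

-5461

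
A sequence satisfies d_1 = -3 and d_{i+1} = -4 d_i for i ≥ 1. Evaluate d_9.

d_2 = -4(-3) = 12
d_3 = -4(12) = -48
d_4 = -4(-48) = 192
d_5 = -4(192) = -768
d_6 = -4(-768) = 3072
d_7 = -4(3072) = -12288
d_8 = -4(-12288) = 49152
d_9 = -4(49152) = -196608

-196608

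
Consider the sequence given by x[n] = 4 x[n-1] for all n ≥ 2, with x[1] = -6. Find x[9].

-393216

x[2] = 4·(-6) = -24
x[3] = 4·(-24) = -96
x[4] = 4·(-96) = -384
x[5] = 4·(-384) = -1536
x[6] = 4·(-1536) = -6144
x[7] = 4·(-6144) = -24576
x[8] = 4·(-24576) = -98304
x[9] = 4·(-98304) = -393216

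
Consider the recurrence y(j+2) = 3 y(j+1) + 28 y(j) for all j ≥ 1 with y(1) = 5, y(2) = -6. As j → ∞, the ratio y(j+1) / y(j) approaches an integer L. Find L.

The characteristic equation is r^2 - 3r - 28 = 0, which factors as (r - 7)(r + 4) = 0.
So the roots are 7 and -4. Since |7| > |-4| and the coefficient of 7^j is non-zero, the ratio tends to 7.

7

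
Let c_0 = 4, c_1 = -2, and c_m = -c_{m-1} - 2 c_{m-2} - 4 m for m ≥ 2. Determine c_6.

2

c_2 = -(-2) - 2*4 - 8 = -14
c_3 = -(-14) - 2*(-2) - 12 = 6
c_4 = -6 - 2*(-14) - 16 = 6
c_5 = -6 - 2*6 - 20 = -38
c_6 = -(-38) - 2*6 - 24 = 2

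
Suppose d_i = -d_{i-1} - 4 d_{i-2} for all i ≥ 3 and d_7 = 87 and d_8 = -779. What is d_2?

Rearranging, d_{i-2} = (d_i + d_{i-1}) / -4.
d_6 = (-779 + 87) / -4 = -692/-4 = 173
d_5 = (87 + 173) / -4 = 260/-4 = -65
d_4 = (173 + (-65)) / -4 = 108/-4 = -27
d_3 = (-65 + (-27)) / -4 = -92/-4 = 23
d_2 = (-27 + 23) / -4 = -4/-4 = 1

1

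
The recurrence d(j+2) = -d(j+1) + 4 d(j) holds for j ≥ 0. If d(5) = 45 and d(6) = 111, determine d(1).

Rearranging, d(j-2) = (d(j) + d(j-1)) / 4.
d(4) = (111 + 45) / 4 = 156/4 = 39
d(3) = (45 + 39) / 4 = 84/4 = 21
d(2) = (39 + 21) / 4 = 60/4 = 15
d(1) = (21 + 15) / 4 = 36/4 = 9

9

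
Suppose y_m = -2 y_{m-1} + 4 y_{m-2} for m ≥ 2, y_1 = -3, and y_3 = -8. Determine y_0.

-2

Let y_0 = x.
y_2 = 6 + 4x
y_3 = -24 - 8x
So -24 - 8x = -8, giving x = -2.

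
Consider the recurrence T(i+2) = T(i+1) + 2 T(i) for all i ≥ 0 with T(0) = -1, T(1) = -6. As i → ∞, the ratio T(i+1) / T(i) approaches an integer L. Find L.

The characteristic equation is r^2 - r - 2 = 0, which factors as (r - 2)(r + 1) = 0.
So the roots are 2 and -1. Since |2| > |-1| and the coefficient of 2^i is non-zero, the ratio tends to 2.

2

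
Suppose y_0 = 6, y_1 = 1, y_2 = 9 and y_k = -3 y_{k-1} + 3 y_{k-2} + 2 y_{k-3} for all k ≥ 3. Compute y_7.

y_3 = -3·9 + 3·1 + 2·6 = -12
y_4 = -3·(-12) + 3·9 + 2·1 = 65
y_5 = -3·65 + 3·(-12) + 2·9 = -213
y_6 = -3·(-213) + 3·65 + 2·(-12) = 810
y_7 = -3·810 + 3·(-213) + 2·65 = -2939

-2939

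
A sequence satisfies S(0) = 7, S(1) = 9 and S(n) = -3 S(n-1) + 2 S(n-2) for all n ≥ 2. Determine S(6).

-2509

S(2) = -3*9 + 2*7 = -13
S(3) = -3*(-13) + 2*9 = 57
S(4) = -3*57 + 2*(-13) = -197
S(5) = -3*(-197) + 2*57 = 705
S(6) = -3*705 + 2*(-197) = -2509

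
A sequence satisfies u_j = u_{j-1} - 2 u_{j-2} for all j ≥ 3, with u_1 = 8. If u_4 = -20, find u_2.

4

Let u_2 = z.
u_3 = -16 + z
u_4 = -16 - z
So -16 - z = -20, giving z = 4.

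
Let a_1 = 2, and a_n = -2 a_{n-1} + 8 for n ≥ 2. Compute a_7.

-40

a_2 = -2(2) + 8 = 4
a_3 = -2(4) + 8 = 0
a_4 = -2(0) + 8 = 8
a_5 = -2(8) + 8 = -8
a_6 = -2(-8) + 8 = 24
a_7 = -2(24) + 8 = -40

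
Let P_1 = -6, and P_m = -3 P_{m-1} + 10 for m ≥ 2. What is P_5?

P_2 = -3(-6) + 10 = 28
P_3 = -3(28) + 10 = -74
P_4 = -3(-74) + 10 = 232
P_5 = -3(232) + 10 = -686

-686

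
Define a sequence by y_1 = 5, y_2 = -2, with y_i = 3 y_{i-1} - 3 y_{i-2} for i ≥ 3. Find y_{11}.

y_3 = 3·(-2) - 3·5 = -21
y_4 = 3·(-21) - 3·(-2) = -57
y_5 = 3·(-57) - 3·(-21) = -108
y_6 = 3·(-108) - 3·(-57) = -153
y_7 = 3·(-153) - 3·(-108) = -135
y_8 = 3·(-135) - 3·(-153) = 54
y_9 = 3·54 - 3·(-135) = 567
y_{10} = 3·567 - 3·54 = 1539
y_{11} = 3·1539 - 3·567 = 2916

2916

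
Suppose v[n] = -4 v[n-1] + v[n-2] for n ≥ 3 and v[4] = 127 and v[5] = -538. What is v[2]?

7

Rearranging, v[n-2] = v[n] + 4 v[n-1].
v[3] = -538 + 4(127) = -30
v[2] = 127 + 4(-30) = 7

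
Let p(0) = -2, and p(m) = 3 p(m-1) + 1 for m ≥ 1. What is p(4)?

-122

p(1) = 3(-2) + 1 = -5
p(2) = 3(-5) + 1 = -14
p(3) = 3(-14) + 1 = -41
p(4) = 3(-41) + 1 = -122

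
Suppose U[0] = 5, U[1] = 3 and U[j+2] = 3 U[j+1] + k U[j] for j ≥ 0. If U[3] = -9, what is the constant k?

-2

U[2] = 9 + 5k
U[3] = 27 + 18k
So 27 + 18k = -9, giving k = -2.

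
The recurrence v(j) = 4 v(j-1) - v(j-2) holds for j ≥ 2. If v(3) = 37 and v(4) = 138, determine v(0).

Rearranging, v(j-2) = -(v(j) - 4 v(j-1)).
v(2) = -(138 - 4*37) = 10
v(1) = -(37 - 4*10) = 3
v(0) = -(10 - 4*3) = 2

2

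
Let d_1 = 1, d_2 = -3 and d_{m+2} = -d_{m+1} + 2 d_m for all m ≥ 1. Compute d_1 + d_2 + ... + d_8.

-116

d_3 = -(-3) + 2(1) = 5
d_4 = -5 + 2(-3) = -11
d_5 = -(-11) + 2(5) = 21
d_6 = -21 + 2(-11) = -43
d_7 = -(-43) + 2(21) = 85
d_8 = -85 + 2(-43) = -171
Sum = 1 + (-3) + 5 + (-11) + 21 + (-43) + 85 + (-171) = -116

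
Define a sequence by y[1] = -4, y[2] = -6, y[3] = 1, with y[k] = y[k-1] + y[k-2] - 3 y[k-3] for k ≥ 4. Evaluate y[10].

-186

y[4] = 1 + (-6) - 3·(-4) = 7
y[5] = 7 + 1 - 3·(-6) = 26
y[6] = 26 + 7 - 3·1 = 30
y[7] = 30 + 26 - 3·7 = 35
y[8] = 35 + 30 - 3·26 = -13
y[9] = (-13) + 35 - 3·30 = -68
y[10] = (-68) + (-13) - 3·35 = -186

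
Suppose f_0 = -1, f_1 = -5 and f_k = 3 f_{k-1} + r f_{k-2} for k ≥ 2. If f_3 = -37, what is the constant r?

-1

f_2 = -15 - r
f_3 = -45 - 8r
So -45 - 8r = -37, giving r = -1.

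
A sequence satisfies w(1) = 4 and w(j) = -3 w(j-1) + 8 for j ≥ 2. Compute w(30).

The fixed point is 8/(1 + 3) = 2, so w(j) - 2 = -3(w(j-1) - 2).
Hence w(j) = 2·(-3)^{j-1} + 2.
w(30) = 2·(-3)^{29} + 2 = 2·-68630377364883 + 2 = -137260754729764.

-137260754729764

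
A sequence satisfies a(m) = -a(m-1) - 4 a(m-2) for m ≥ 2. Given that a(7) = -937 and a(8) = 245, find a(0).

Rearranging, a(m-2) = (a(m) + a(m-1)) / -4.
a(6) = (245 + (-937)) / -4 = -692/-4 = 173
a(5) = (-937 + 173) / -4 = -764/-4 = 191
a(4) = (173 + 191) / -4 = 364/-4 = -91
a(3) = (191 + (-91)) / -4 = 100/-4 = -25
a(2) = (-91 + (-25)) / -4 = -116/-4 = 29
a(1) = (-25 + 29) / -4 = 4/-4 = -1
a(0) = (29 + (-1)) / -4 = 28/-4 = -7

-7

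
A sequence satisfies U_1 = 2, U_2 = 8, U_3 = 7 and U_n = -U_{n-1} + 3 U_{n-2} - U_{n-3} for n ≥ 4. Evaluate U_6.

U_4 = -7 + 3*8 - 2 = 15
U_5 = -15 + 3*7 - 8 = -2
U_6 = -(-2) + 3*15 - 7 = 40

40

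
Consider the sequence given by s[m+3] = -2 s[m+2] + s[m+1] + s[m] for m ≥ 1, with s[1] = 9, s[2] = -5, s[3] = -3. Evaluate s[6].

63

s[4] = -2*(-3) + (-5) + 9 = 10
s[5] = -2*10 + (-3) + (-5) = -28
s[6] = -2*(-28) + 10 + (-3) = 63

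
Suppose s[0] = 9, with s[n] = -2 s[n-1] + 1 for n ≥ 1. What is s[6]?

s[1] = -2(9) + 1 = -17
s[2] = -2(-17) + 1 = 35
s[3] = -2(35) + 1 = -69
s[4] = -2(-69) + 1 = 139
s[5] = -2(139) + 1 = -277
s[6] = -2(-277) + 1 = 555

555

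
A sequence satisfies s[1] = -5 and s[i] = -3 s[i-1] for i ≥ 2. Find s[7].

-3645

s[2] = -3(-5) = 15
s[3] = -3(15) = -45
s[4] = -3(-45) = 135
s[5] = -3(135) = -405
s[6] = -3(-405) = 1215
s[7] = -3(1215) = -3645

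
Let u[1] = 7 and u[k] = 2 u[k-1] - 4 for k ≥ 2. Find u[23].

The fixed point is -4/(1 - 2) = 4, so u[k] - 4 = 2(u[k-1] - 4).
Hence u[k] = 3·2^{k-1} + 4.
u[23] = 3·2^{22} + 4 = 3·4194304 + 4 = 12582916.

12582916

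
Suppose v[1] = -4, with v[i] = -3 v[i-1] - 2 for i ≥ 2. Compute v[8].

7654

v[2] = -3·(-4) - 2 = 10
v[3] = -3·10 - 2 = -32
v[4] = -3·(-32) - 2 = 94
v[5] = -3·94 - 2 = -284
v[6] = -3·(-284) - 2 = 850
v[7] = -3·850 - 2 = -2552
v[8] = -3·(-2552) - 2 = 7654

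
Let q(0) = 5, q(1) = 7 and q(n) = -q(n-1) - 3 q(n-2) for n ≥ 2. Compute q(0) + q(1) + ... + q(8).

242

q(2) = -7 - 3*5 = -22
q(3) = -(-22) - 3*7 = 1
q(4) = -1 - 3*(-22) = 65
q(5) = -65 - 3*1 = -68
q(6) = -(-68) - 3*65 = -127
q(7) = -(-127) - 3*(-68) = 331
q(8) = -331 - 3*(-127) = 50
Sum = 5 + 7 + (-22) + 1 + 65 + (-68) + (-127) + 331 + 50 = 242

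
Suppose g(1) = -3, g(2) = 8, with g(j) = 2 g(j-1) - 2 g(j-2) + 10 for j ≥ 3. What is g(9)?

g(3) = 2(8) - 2(-3) + 10 = 32
g(4) = 2(32) - 2(8) + 10 = 58
g(5) = 2(58) - 2(32) + 10 = 62
g(6) = 2(62) - 2(58) + 10 = 18
g(7) = 2(18) - 2(62) + 10 = -78
g(8) = 2(-78) - 2(18) + 10 = -182
g(9) = 2(-182) - 2(-78) + 10 = -198

-198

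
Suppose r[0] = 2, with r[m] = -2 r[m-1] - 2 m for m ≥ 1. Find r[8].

620

r[1] = -2(2) - 2 = -6
r[2] = -2(-6) - 4 = 8
r[3] = -2(8) - 6 = -22
r[4] = -2(-22) - 8 = 36
r[5] = -2(36) - 10 = -82
r[6] = -2(-82) - 12 = 152
r[7] = -2(152) - 14 = -318
r[8] = -2(-318) - 16 = 620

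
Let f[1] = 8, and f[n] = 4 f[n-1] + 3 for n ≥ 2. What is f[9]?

589823

f[2] = 4·8 + 3 = 35
f[3] = 4·35 + 3 = 143
f[4] = 4·143 + 3 = 575
f[5] = 4·575 + 3 = 2303
f[6] = 4·2303 + 3 = 9215
f[7] = 4·9215 + 3 = 36863
f[8] = 4·36863 + 3 = 147455
f[9] = 4·147455 + 3 = 589823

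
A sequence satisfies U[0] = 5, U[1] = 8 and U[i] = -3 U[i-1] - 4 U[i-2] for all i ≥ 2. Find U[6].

580

U[2] = -3*8 - 4*5 = -44
U[3] = -3*(-44) - 4*8 = 100
U[4] = -3*100 - 4*(-44) = -124
U[5] = -3*(-124) - 4*100 = -28
U[6] = -3*(-28) - 4*(-124) = 580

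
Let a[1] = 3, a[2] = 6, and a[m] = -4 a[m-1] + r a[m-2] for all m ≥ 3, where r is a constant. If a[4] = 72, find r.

a[3] = -24 + 3r
a[4] = 96 - 6r
So 96 - 6r = 72, giving r = 4.

4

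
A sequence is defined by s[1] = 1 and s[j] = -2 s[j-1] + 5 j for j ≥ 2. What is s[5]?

-19

s[2] = -2(1) + 10 = 8
s[3] = -2(8) + 15 = -1
s[4] = -2(-1) + 20 = 22
s[5] = -2(22) + 25 = -19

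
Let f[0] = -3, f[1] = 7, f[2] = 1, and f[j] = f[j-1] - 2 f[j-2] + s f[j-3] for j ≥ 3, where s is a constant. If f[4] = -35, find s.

f[3] = -13 - 3s
f[4] = -15 + 4s
So -15 + 4s = -35, giving s = -5.

-5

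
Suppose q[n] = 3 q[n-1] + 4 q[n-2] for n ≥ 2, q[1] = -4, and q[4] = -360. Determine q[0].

-3

Let q[0] = z.
q[2] = -12 + 4z
q[3] = -52 + 12z
q[4] = -204 + 52z
So -204 + 52z = -360, giving z = -3.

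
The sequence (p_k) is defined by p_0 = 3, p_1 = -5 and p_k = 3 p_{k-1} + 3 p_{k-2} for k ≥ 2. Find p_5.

-450

p_2 = 3(-5) + 3(3) = -6
p_3 = 3(-6) + 3(-5) = -33
p_4 = 3(-33) + 3(-6) = -117
p_5 = 3(-117) + 3(-33) = -450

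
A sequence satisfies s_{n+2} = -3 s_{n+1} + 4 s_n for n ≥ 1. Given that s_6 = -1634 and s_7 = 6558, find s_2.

-2

Rearranging, s_{n-2} = (s_n + 3 s_{n-1}) / 4.
s_5 = (6558 + 3·(-1634)) / 4 = 1656/4 = 414
s_4 = (-1634 + 3·414) / 4 = -392/4 = -98
s_3 = (414 + 3·(-98)) / 4 = 120/4 = 30
s_2 = (-98 + 3·30) / 4 = -8/4 = -2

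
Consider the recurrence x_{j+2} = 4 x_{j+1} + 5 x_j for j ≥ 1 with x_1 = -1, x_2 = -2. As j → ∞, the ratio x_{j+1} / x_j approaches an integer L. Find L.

The characteristic equation is r^2 - 4r - 5 = 0, which factors as (r - 5)(r + 1) = 0.
So the roots are 5 and -1. Since |5| > |-1| and the coefficient of 5^j is non-zero, the ratio tends to 5.

5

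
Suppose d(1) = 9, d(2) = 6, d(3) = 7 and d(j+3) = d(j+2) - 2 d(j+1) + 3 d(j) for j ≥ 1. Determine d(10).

d(4) = 7 - 2*6 + 3*9 = 22
d(5) = 22 - 2*7 + 3*6 = 26
d(6) = 26 - 2*22 + 3*7 = 3
d(7) = 3 - 2*26 + 3*22 = 17
d(8) = 17 - 2*3 + 3*26 = 89
d(9) = 89 - 2*17 + 3*3 = 64
d(10) = 64 - 2*89 + 3*17 = -63

-63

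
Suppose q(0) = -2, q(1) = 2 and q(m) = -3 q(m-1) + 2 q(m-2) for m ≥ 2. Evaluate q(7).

5506

q(2) = -3*2 + 2*(-2) = -10
q(3) = -3*(-10) + 2*2 = 34
q(4) = -3*34 + 2*(-10) = -122
q(5) = -3*(-122) + 2*34 = 434
q(6) = -3*434 + 2*(-122) = -1546
q(7) = -3*(-1546) + 2*434 = 5506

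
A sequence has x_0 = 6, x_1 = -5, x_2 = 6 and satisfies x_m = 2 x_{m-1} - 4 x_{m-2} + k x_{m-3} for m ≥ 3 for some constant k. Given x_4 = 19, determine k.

x_3 = 32 + 6k
x_4 = 40 + 7k
So 40 + 7k = 19, giving k = -3.

-3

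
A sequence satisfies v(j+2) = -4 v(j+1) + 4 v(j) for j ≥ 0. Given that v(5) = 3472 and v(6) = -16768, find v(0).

-3

Rearranging, v(j-2) = (v(j) + 4 v(j-1)) / 4.
v(4) = (-16768 + 4*3472) / 4 = -2880/4 = -720
v(3) = (3472 + 4*(-720)) / 4 = 592/4 = 148
v(2) = (-720 + 4*148) / 4 = -128/4 = -32
v(1) = (148 + 4*(-32)) / 4 = 20/4 = 5
v(0) = (-32 + 4*5) / 4 = -12/4 = -3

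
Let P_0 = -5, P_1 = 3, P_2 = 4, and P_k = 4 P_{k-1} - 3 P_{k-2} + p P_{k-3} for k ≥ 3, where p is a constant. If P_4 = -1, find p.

P_3 = 7 - 5p
P_4 = 16 - 17p
So 16 - 17p = -1, giving p = 1.

1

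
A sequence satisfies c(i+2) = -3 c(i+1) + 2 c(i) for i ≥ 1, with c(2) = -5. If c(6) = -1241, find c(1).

7

Let c(1) = x.
c(3) = 15 + 2x
c(4) = -55 - 6x
c(5) = 195 + 22x
c(6) = -695 - 78x
So -695 - 78x = -1241, giving x = 7.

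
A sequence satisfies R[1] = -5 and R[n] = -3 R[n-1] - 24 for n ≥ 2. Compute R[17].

43046715

The fixed point is -24/(1 + 3) = -6, so R[n] + 6 = -3(R[n-1] + 6).
Hence R[n] = 1·(-3)^{n-1} - 6.
R[17] = 1·(-3)^{16} - 6 = 1·43046721 - 6 = 43046715.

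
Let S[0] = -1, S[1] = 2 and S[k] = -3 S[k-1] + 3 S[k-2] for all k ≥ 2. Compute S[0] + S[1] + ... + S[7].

5425

S[2] = -3(2) + 3(-1) = -9
S[3] = -3(-9) + 3(2) = 33
S[4] = -3(33) + 3(-9) = -126
S[5] = -3(-126) + 3(33) = 477
S[6] = -3(477) + 3(-126) = -1809
S[7] = -3(-1809) + 3(477) = 6858
Sum = (-1) + 2 + (-9) + 33 + (-126) + 477 + (-1809) + 6858 = 5425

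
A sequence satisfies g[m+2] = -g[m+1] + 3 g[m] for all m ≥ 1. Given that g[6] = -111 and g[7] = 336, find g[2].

3

Rearranging, g[m-2] = (g[m] + g[m-1]) / 3.
g[5] = (336 + (-111)) / 3 = 225/3 = 75
g[4] = (-111 + 75) / 3 = -36/3 = -12
g[3] = (75 + (-12)) / 3 = 63/3 = 21
g[2] = (-12 + 21) / 3 = 9/3 = 3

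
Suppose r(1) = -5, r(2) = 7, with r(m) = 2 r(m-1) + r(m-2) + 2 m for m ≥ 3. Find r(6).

r(3) = 2*7 + (-5) + 6 = 15
r(4) = 2*15 + 7 + 8 = 45
r(5) = 2*45 + 15 + 10 = 115
r(6) = 2*115 + 45 + 12 = 287

287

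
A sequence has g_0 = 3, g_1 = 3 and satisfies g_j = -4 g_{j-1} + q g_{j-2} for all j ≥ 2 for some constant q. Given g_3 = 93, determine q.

g_2 = -12 + 3q
g_3 = 48 - 9q
So 48 - 9q = 93, giving q = -5.

-5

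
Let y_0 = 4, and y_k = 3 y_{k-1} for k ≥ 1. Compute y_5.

y_1 = 3·4 = 12
y_2 = 3·12 = 36
y_3 = 3·36 = 108
y_4 = 3·108 = 324
y_5 = 3·324 = 972

972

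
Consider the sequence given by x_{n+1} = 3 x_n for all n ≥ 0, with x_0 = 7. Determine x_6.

5103

x_1 = 3(7) = 21
x_2 = 3(21) = 63
x_3 = 3(63) = 189
x_4 = 3(189) = 567
x_5 = 3(567) = 1701
x_6 = 3(1701) = 5103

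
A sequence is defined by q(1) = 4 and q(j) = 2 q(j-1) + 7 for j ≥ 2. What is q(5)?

169

q(2) = 2(4) + 7 = 15
q(3) = 2(15) + 7 = 37
q(4) = 2(37) + 7 = 81
q(5) = 2(81) + 7 = 169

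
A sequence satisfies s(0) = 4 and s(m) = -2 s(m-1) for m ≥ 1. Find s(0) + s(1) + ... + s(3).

-20

s(1) = -2*4 = -8
s(2) = -2*(-8) = 16
s(3) = -2*16 = -32
Sum = 4 + (-8) + 16 + (-32) = -20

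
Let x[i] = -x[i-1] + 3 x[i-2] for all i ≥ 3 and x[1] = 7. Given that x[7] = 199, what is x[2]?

Let x[2] = y.
x[3] = 21 - y
x[4] = -21 + 4y
x[5] = 84 - 7y
x[6] = -147 + 19y
x[7] = 399 - 40y
So 399 - 40y = 199, giving y = 5.

5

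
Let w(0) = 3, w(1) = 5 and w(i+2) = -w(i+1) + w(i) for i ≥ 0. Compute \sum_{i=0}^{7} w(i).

36

w(2) = -5 + 3 = -2
w(3) = -(-2) + 5 = 7
w(4) = -7 + (-2) = -9
w(5) = -(-9) + 7 = 16
w(6) = -16 + (-9) = -25
w(7) = -(-25) + 16 = 41
Sum = 3 + 5 + (-2) + 7 + (-9) + 16 + (-25) + 41 = 36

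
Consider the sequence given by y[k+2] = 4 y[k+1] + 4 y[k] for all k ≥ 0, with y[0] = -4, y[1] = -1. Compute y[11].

y[2] = 4*(-1) + 4*(-4) = -20
y[3] = 4*(-20) + 4*(-1) = -84
y[4] = 4*(-84) + 4*(-20) = -416
y[5] = 4*(-416) + 4*(-84) = -2000
y[6] = 4*(-2000) + 4*(-416) = -9664
y[7] = 4*(-9664) + 4*(-2000) = -46656
y[8] = 4*(-46656) + 4*(-9664) = -225280
y[9] = 4*(-225280) + 4*(-46656) = -1087744
y[10] = 4*(-1087744) + 4*(-225280) = -5252096
y[11] = 4*(-5252096) + 4*(-1087744) = -25359360

-25359360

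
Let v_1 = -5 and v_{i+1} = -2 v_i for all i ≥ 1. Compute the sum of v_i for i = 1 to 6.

v_2 = -2·(-5) = 10
v_3 = -2·10 = -20
v_4 = -2·(-20) = 40
v_5 = -2·40 = -80
v_6 = -2·(-80) = 160
Sum = (-5) + 10 + (-20) + 40 + (-80) + 160 = 105

105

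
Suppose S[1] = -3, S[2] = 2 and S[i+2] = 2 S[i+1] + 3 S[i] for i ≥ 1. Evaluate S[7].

-185

S[3] = 2·2 + 3·(-3) = -5
S[4] = 2·(-5) + 3·2 = -4
S[5] = 2·(-4) + 3·(-5) = -23
S[6] = 2·(-23) + 3·(-4) = -58
S[7] = 2·(-58) + 3·(-23) = -185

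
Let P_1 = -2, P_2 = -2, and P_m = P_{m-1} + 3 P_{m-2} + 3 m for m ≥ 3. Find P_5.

P_3 = (-2) + 3*(-2) + 9 = 1
P_4 = 1 + 3*(-2) + 12 = 7
P_5 = 7 + 3*1 + 15 = 25

25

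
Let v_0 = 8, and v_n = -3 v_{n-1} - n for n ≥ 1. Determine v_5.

-1991

v_1 = -3·8 - 1 = -25
v_2 = -3·(-25) - 2 = 73
v_3 = -3·73 - 3 = -222
v_4 = -3·(-222) - 4 = 662
v_5 = -3·662 - 5 = -1991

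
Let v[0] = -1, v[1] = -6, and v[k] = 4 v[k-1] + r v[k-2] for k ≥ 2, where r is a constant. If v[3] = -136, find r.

v[2] = -24 - r
v[3] = -96 - 10r
So -96 - 10r = -136, giving r = 4.

4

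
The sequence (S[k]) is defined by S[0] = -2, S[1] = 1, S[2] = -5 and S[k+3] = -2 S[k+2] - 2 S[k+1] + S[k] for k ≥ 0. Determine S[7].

S[3] = -2*(-5) - 2*1 + (-2) = 6
S[4] = -2*6 - 2*(-5) + 1 = -1
S[5] = -2*(-1) - 2*6 + (-5) = -15
S[6] = -2*(-15) - 2*(-1) + 6 = 38
S[7] = -2*38 - 2*(-15) + (-1) = -47

-47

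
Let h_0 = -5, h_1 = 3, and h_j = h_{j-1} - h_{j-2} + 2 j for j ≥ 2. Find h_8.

24

h_2 = 3 - (-5) + 4 = 12
h_3 = 12 - 3 + 6 = 15
h_4 = 15 - 12 + 8 = 11
h_5 = 11 - 15 + 10 = 6
h_6 = 6 - 11 + 12 = 7
h_7 = 7 - 6 + 14 = 15
h_8 = 15 - 7 + 16 = 24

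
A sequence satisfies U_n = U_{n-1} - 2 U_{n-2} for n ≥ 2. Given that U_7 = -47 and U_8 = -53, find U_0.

4

Rearranging, U_{n-2} = (U_n - U_{n-1}) / -2.
U_6 = (-53 - (-47)) / -2 = -6/-2 = 3
U_5 = (-47 - 3) / -2 = -50/-2 = 25
U_4 = (3 - 25) / -2 = -22/-2 = 11
U_3 = (25 - 11) / -2 = 14/-2 = -7
U_2 = (11 - (-7)) / -2 = 18/-2 = -9
U_1 = (-7 - (-9)) / -2 = 2/-2 = -1
U_0 = (-9 - (-1)) / -2 = -8/-2 = 4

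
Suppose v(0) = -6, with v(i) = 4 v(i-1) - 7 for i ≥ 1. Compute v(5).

-8531

v(1) = 4*(-6) - 7 = -31
v(2) = 4*(-31) - 7 = -131
v(3) = 4*(-131) - 7 = -531
v(4) = 4*(-531) - 7 = -2131
v(5) = 4*(-2131) - 7 = -8531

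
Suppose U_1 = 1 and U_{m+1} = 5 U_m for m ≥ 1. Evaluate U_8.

U_2 = 5*1 = 5
U_3 = 5*5 = 25
U_4 = 5*25 = 125
U_5 = 5*125 = 625
U_6 = 5*625 = 3125
U_7 = 5*3125 = 15625
U_8 = 5*15625 = 78125

78125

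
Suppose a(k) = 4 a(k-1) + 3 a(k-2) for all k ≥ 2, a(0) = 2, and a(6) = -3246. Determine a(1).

Let a(1) = z.
a(2) = 6 + 4z
a(3) = 24 + 19z
a(4) = 114 + 88z
a(5) = 528 + 409z
a(6) = 2454 + 1900z
So 2454 + 1900z = -3246, giving z = -3.

-3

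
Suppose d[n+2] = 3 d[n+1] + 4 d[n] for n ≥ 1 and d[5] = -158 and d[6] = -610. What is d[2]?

2

Rearranging, d[n-2] = (d[n] - 3 d[n-1]) / 4.
d[4] = (-610 - 3*(-158)) / 4 = -136/4 = -34
d[3] = (-158 - 3*(-34)) / 4 = -56/4 = -14
d[2] = (-34 - 3*(-14)) / 4 = 8/4 = 2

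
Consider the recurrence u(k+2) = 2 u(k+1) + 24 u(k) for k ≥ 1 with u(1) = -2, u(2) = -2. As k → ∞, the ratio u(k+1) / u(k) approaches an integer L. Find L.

6

The characteristic equation is r^2 - 2r - 24 = 0, which factors as (r - 6)(r + 4) = 0.
So the roots are 6 and -4. Since |6| > |-4| and the coefficient of 6^k is non-zero, the ratio tends to 6.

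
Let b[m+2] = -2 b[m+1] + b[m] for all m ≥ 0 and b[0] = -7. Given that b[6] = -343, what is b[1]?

Let b[1] = y.
b[2] = -7 - 2y
b[3] = 14 + 5y
b[4] = -35 - 12y
b[5] = 84 + 29y
b[6] = -203 - 70y
So -203 - 70y = -343, giving y = 2.

2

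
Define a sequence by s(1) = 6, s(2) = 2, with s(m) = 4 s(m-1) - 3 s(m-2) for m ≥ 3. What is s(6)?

s(3) = 4·2 - 3·6 = -10
s(4) = 4·(-10) - 3·2 = -46
s(5) = 4·(-46) - 3·(-10) = -154
s(6) = 4·(-154) - 3·(-46) = -478

-478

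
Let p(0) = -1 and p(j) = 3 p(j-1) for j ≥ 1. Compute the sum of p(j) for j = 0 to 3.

-40

p(1) = 3*(-1) = -3
p(2) = 3*(-3) = -9
p(3) = 3*(-9) = -27
Sum = (-1) + (-3) + (-9) + (-27) = -40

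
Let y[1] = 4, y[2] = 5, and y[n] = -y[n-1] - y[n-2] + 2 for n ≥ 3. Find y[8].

5

y[3] = -5 - 4 + 2 = -7
y[4] = -(-7) - 5 + 2 = 4
y[5] = -4 - (-7) + 2 = 5
y[6] = -5 - 4 + 2 = -7
y[7] = -(-7) - 5 + 2 = 4
y[8] = -4 - (-7) + 2 = 5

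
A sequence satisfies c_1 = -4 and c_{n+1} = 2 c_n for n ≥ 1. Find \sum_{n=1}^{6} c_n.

c_2 = 2*(-4) = -8
c_3 = 2*(-8) = -16
c_4 = 2*(-16) = -32
c_5 = 2*(-32) = -64
c_6 = 2*(-64) = -128
Sum = (-4) + (-8) + (-16) + (-32) + (-64) + (-128) = -252

-252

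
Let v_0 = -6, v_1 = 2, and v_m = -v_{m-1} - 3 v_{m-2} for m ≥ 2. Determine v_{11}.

-52

v_2 = -2 - 3(-6) = 16
v_3 = -16 - 3(2) = -22
v_4 = -(-22) - 3(16) = -26
v_5 = -(-26) - 3(-22) = 92
v_6 = -92 - 3(-26) = -14
v_7 = -(-14) - 3(92) = -262
v_8 = -(-262) - 3(-14) = 304
v_9 = -304 - 3(-262) = 482
v_{10} = -482 - 3(304) = -1394
v_{11} = -(-1394) - 3(482) = -52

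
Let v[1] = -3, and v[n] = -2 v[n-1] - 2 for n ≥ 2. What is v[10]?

v[2] = -2(-3) - 2 = 4
v[3] = -2(4) - 2 = -10
v[4] = -2(-10) - 2 = 18
v[5] = -2(18) - 2 = -38
v[6] = -2(-38) - 2 = 74
v[7] = -2(74) - 2 = -150
v[8] = -2(-150) - 2 = 298
v[9] = -2(298) - 2 = -598
v[10] = -2(-598) - 2 = 1194

1194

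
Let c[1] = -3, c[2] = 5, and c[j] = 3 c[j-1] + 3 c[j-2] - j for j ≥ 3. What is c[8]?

c[3] = 3*5 + 3*(-3) - 3 = 3
c[4] = 3*3 + 3*5 - 4 = 20
c[5] = 3*20 + 3*3 - 5 = 64
c[6] = 3*64 + 3*20 - 6 = 246
c[7] = 3*246 + 3*64 - 7 = 923
c[8] = 3*923 + 3*246 - 8 = 3499

3499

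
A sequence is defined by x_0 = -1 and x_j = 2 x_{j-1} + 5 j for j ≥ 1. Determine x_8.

x_1 = 2·(-1) + 5 = 3
x_2 = 2·3 + 10 = 16
x_3 = 2·16 + 15 = 47
x_4 = 2·47 + 20 = 114
x_5 = 2·114 + 25 = 253
x_6 = 2·253 + 30 = 536
x_7 = 2·536 + 35 = 1107
x_8 = 2·1107 + 40 = 2254

2254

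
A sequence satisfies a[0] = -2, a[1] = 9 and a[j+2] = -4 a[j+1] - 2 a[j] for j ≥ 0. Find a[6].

a[2] = -4·9 - 2·(-2) = -32
a[3] = -4·(-32) - 2·9 = 110
a[4] = -4·110 - 2·(-32) = -376
a[5] = -4·(-376) - 2·110 = 1284
a[6] = -4·1284 - 2·(-376) = -4384

-4384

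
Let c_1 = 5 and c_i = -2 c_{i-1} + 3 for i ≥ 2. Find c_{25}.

67108865

The fixed point is 3/(1 + 2) = 1, so c_i - 1 = -2(c_{i-1} - 1).
Hence c_i = 4·(-2)^{i-1} + 1.
c_{25} = 4·(-2)^{24} + 1 = 4·16777216 + 1 = 67108865.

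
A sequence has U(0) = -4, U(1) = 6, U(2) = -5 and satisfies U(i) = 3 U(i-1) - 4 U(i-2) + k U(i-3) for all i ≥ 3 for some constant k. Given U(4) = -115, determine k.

U(3) = -39 - 4k
U(4) = -97 - 6k
So -97 - 6k = -115, giving k = 3.

3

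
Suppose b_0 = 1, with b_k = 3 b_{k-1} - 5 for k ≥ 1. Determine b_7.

-3278

b_1 = 3(1) - 5 = -2
b_2 = 3(-2) - 5 = -11
b_3 = 3(-11) - 5 = -38
b_4 = 3(-38) - 5 = -119
b_5 = 3(-119) - 5 = -362
b_6 = 3(-362) - 5 = -1091
b_7 = 3(-1091) - 5 = -3278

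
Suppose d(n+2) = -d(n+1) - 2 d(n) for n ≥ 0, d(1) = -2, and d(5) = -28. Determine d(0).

5

Let d(0) = z.
d(2) = 2 - 2z
d(3) = 2 + 2z
d(4) = -6 + 2z
d(5) = 2 - 6z
So 2 - 6z = -28, giving z = 5.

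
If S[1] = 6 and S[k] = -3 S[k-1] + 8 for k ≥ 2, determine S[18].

The fixed point is 8/(1 + 3) = 2, so S[k] - 2 = -3(S[k-1] - 2).
Hence S[k] = 4·(-3)^{k-1} + 2.
S[18] = 4·(-3)^{17} + 2 = 4·-129140163 + 2 = -516560650.

-516560650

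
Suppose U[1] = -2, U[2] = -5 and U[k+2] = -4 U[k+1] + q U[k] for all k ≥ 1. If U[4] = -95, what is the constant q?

U[3] = 20 - 2q
U[4] = -80 + 3q
So -80 + 3q = -95, giving q = -5.

-5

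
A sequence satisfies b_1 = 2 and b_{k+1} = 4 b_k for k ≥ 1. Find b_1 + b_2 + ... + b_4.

170

b_2 = 4·2 = 8
b_3 = 4·8 = 32
b_4 = 4·32 = 128
Sum = 2 + 8 + 32 + 128 = 170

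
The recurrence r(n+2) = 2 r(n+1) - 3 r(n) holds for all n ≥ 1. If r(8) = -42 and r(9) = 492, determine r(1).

-4

Rearranging, r(n-2) = (r(n) - 2 r(n-1)) / -3.
r(7) = (492 - 2(-42)) / -3 = 576/-3 = -192
r(6) = (-42 - 2(-192)) / -3 = 342/-3 = -114
r(5) = (-192 - 2(-114)) / -3 = 36/-3 = -12
r(4) = (-114 - 2(-12)) / -3 = -90/-3 = 30
r(3) = (-12 - 2(30)) / -3 = -72/-3 = 24
r(2) = (30 - 2(24)) / -3 = -18/-3 = 6
r(1) = (24 - 2(6)) / -3 = 12/-3 = -4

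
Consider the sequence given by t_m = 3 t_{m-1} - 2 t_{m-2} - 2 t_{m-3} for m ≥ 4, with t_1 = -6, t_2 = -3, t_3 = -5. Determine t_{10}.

t_4 = 3(-5) - 2(-3) - 2(-6) = 3
t_5 = 3(3) - 2(-5) - 2(-3) = 25
t_6 = 3(25) - 2(3) - 2(-5) = 79
t_7 = 3(79) - 2(25) - 2(3) = 181
t_8 = 3(181) - 2(79) - 2(25) = 335
t_9 = 3(335) - 2(181) - 2(79) = 485
t_{10} = 3(485) - 2(335) - 2(181) = 423

423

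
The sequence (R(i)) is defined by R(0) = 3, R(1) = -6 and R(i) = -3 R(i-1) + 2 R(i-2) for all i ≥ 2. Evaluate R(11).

R(2) = -3(-6) + 2(3) = 24
R(3) = -3(24) + 2(-6) = -84
R(4) = -3(-84) + 2(24) = 300
R(5) = -3(300) + 2(-84) = -1068
R(6) = -3(-1068) + 2(300) = 3804
R(7) = -3(3804) + 2(-1068) = -13548
R(8) = -3(-13548) + 2(3804) = 48252
R(9) = -3(48252) + 2(-13548) = -171852
R(10) = -3(-171852) + 2(48252) = 612060
R(11) = -3(612060) + 2(-171852) = -2179884

-2179884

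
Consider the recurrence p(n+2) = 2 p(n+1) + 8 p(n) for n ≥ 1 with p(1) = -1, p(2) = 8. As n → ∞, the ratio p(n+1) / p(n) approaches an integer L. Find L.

4

The characteristic equation is r^2 - 2r - 8 = 0, which factors as (r - 4)(r + 2) = 0.
So the roots are 4 and -2. Since |4| > |-2| and the coefficient of 4^n is non-zero, the ratio tends to 4.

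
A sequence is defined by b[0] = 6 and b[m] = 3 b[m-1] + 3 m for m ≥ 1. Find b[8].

b[1] = 3(6) + 3 = 21
b[2] = 3(21) + 6 = 69
b[3] = 3(69) + 9 = 216
b[4] = 3(216) + 12 = 660
b[5] = 3(660) + 15 = 1995
b[6] = 3(1995) + 18 = 6003
b[7] = 3(6003) + 21 = 18030
b[8] = 3(18030) + 24 = 54114

54114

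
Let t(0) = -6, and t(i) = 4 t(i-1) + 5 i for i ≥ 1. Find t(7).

t(1) = 4*(-6) + 5 = -19
t(2) = 4*(-19) + 10 = -66
t(3) = 4*(-66) + 15 = -249
t(4) = 4*(-249) + 20 = -976
t(5) = 4*(-976) + 25 = -3879
t(6) = 4*(-3879) + 30 = -15486
t(7) = 4*(-15486) + 35 = -61909

-61909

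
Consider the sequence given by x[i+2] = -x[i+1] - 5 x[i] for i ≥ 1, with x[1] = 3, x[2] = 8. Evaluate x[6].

-47

x[3] = -8 - 5·3 = -23
x[4] = -(-23) - 5·8 = -17
x[5] = -(-17) - 5·(-23) = 132
x[6] = -132 - 5·(-17) = -47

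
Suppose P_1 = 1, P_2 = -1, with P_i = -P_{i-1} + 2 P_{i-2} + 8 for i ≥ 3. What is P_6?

P_3 = -(-1) + 2·1 + 8 = 11
P_4 = -11 + 2·(-1) + 8 = -5
P_5 = -(-5) + 2·11 + 8 = 35
P_6 = -35 + 2·(-5) + 8 = -37

-37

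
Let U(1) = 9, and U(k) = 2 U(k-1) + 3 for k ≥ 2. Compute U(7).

765

U(2) = 2(9) + 3 = 21
U(3) = 2(21) + 3 = 45
U(4) = 2(45) + 3 = 93
U(5) = 2(93) + 3 = 189
U(6) = 2(189) + 3 = 381
U(7) = 2(381) + 3 = 765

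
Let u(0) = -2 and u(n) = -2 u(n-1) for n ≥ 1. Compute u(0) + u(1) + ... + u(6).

-86

u(1) = -2(-2) = 4
u(2) = -2(4) = -8
u(3) = -2(-8) = 16
u(4) = -2(16) = -32
u(5) = -2(-32) = 64
u(6) = -2(64) = -128
Sum = (-2) + 4 + (-8) + 16 + (-32) + 64 + (-128) = -86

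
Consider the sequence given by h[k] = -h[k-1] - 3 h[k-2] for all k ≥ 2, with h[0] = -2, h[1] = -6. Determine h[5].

h[2] = -(-6) - 3(-2) = 12
h[3] = -12 - 3(-6) = 6
h[4] = -6 - 3(12) = -42
h[5] = -(-42) - 3(6) = 24

24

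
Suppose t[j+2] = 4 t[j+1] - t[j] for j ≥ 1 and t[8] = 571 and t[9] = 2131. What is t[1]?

Rearranging, t[j-2] = -(t[j] - 4 t[j-1]).
t[7] = -(2131 - 4·571) = 153
t[6] = -(571 - 4·153) = 41
t[5] = -(153 - 4·41) = 11
t[4] = -(41 - 4·11) = 3
t[3] = -(11 - 4·3) = 1
t[2] = -(3 - 4·1) = 1
t[1] = -(1 - 4·1) = 3

3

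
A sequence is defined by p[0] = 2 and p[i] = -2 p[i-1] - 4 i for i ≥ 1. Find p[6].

176

p[1] = -2·2 - 4 = -8
p[2] = -2·(-8) - 8 = 8
p[3] = -2·8 - 12 = -28
p[4] = -2·(-28) - 16 = 40
p[5] = -2·40 - 20 = -100
p[6] = -2·(-100) - 24 = 176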